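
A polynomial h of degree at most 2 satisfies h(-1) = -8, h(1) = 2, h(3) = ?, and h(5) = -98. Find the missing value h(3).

-28

The 3 known points determine the degree-2 polynomial uniquely.
Write h(u) = au^2 + bu + c. Substituting each data point gives a linear system:
  a - b + c = -8
  a + b + c = 2
  25a + 5b + c = -98
Solving the system yields a = -5, b = 5, c = 2.
So h(u) = -5u^2 + 5u + 2.
Then h(3) = -28.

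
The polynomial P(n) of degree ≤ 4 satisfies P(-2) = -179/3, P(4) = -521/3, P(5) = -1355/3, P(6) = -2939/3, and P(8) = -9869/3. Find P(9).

-16151/3

Using the Lagrange interpolation formula with nodes -2, 4, 5, 6, 8:
  L_0(n) = (n - 4)(n - 5)(n - 6)(n - 8) / 3360
  L_1(n) = (n + 2)(n - 5)(n - 6)(n - 8) / -48
  L_2(n) = (n + 2)(n - 4)(n - 6)(n - 8) / 21
  L_3(n) = (n + 2)(n - 4)(n - 5)(n - 8) / -32
  L_4(n) = (n + 2)(n - 4)(n - 5)(n - 6) / 240
Then P(n) = -179/3·L_0(n) - 521/3·L_1(n) - 1355/3·L_2(n) - 2939/3·L_3(n) - 9869/3·L_4(n).
Expanding and collecting terms gives P(n) = -n^4 + 2n^3 - 4n^2 + 5n - 5/3.
Evaluating at n = 9: P(9) = -16151/3.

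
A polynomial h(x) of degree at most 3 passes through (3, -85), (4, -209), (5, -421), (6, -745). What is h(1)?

-5

Forward differences of the values at x = 3, 4, 5, 6:
  h  : -85  -209  -421  -745
  Δ  : -124  -212  -324
  Δ^2: -88  -112
  Δ^3: -24
The third differences are constant, confirming degree 3.
Interpolating (Newton forward form) and evaluating at x = 1 gives h(1) = -5.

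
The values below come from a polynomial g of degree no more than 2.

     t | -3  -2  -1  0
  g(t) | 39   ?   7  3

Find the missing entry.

On equispaced nodes a degree-2 polynomial has vanishing third forward difference, so
  - g(-3) + 3·g(-2) - 3·g(-1) + g(0) = 0.
Substituting the known values and solving for g(-2):
  3·g(-2) = 57
  g(-2) = 19.

19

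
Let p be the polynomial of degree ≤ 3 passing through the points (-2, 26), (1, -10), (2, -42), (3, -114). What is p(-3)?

78

Using the Lagrange interpolation formula with nodes -2, 1, 2, 3:
  L_0(u) = (u - 1)(u - 2)(u - 3) / -60
  L_1(u) = (u + 2)(u - 2)(u - 3) / 6
  L_2(u) = (u + 2)(u - 1)(u - 3) / -4
  L_3(u) = (u + 2)(u - 1)(u - 2) / 10
Then p(u) = 26·L_0(u) - 10·L_1(u) - 42·L_2(u) - 114·L_3(u).
Expanding and collecting terms gives p(u) = -3u³ - 2u² - 5u.
Evaluating at u = -3: p(-3) = 78.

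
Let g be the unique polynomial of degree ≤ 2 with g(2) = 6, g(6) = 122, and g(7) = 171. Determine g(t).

Using the Lagrange interpolation formula with nodes 2, 6, 7:
  L_0(t) = (t - 6)(t - 7) / 20
  L_1(t) = (t - 2)(t - 7) / -4
  L_2(t) = (t - 2)(t - 6) / 5
Then g(t) = 6·L_0(t) + 122·L_1(t) + 171·L_2(t).
Expanding and collecting terms gives g(t) = 4t^2 - 3t - 4.
Check: g(6) = 122. ✓

g(t) = 4t^2 - 3t - 4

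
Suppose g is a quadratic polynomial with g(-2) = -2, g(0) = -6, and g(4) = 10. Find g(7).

43

Write g(u) = au^2 + bu + c. Substituting each data point gives a linear system:
  4a - 2b + c = -2
  c = -6
  16a + 4b + c = 10
Solving the system yields a = 1, b = 0, c = -6.
So g(u) = u² - 6.
Then g(7) = 43.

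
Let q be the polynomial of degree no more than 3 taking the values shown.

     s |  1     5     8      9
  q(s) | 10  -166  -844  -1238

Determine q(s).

Using the Lagrange interpolation formula with nodes 1, 5, 8, 9:
  L_0(s) = (s - 5)(s - 8)(s - 9) / -224
  L_1(s) = (s - 1)(s - 8)(s - 9) / 48
  L_2(s) = (s - 1)(s - 5)(s - 9) / -21
  L_3(s) = (s - 1)(s - 5)(s - 8) / 32
Then q(s) = 10·L_0(s) - 166·L_1(s) - 844·L_2(s) - 1238·L_3(s).
Expanding and collecting terms gives q(s) = -2s^3 + 2s^2 + 6s + 4.
Check: q(1) = 10. ✓

q(s) = -2s^3 + 2s^2 + 6s + 4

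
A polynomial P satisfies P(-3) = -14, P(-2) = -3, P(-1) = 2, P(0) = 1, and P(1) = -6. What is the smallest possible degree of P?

2

Forward differences of the values at n = -3, -2, -1, 0, 1:
  P  : -14  -3  2  1  -6
  Δ  : 11  5  -1  -7
  Δ^2: -6  -6  -6
  Δ^3: 0  0
  Δ^4: 0
The second differences are constant (-6) and nonzero, while all higher differences vanish, so the minimal degree is 2.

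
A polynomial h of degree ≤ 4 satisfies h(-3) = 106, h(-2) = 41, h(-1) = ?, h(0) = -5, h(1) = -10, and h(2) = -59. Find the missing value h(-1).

The 5 known points determine the degree-4 polynomial uniquely.
Write h(x) = ax^4 + bx^3 + cx^2 + dx + e. Substituting each data point gives a linear system:
  81a - 27b + 9c - 3d + e = 106
  16a - 8b + 4c - 2d + e = 41
  e = -5
  a + b + c + d + e = -10
  16a + 8b + 4c + 2d + e = -59
Solving the system yields a = -1, b = -6, c = 3, d = -1, e = -5.
So h(x) = -x^4 - 6x^3 + 3x^2 - x - 5.
Then h(-1) = 4.

4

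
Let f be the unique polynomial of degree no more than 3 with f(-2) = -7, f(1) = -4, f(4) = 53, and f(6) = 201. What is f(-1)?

-2

Write f(u) = au^3 + bu^2 + cu + d. Substituting each data point gives a linear system:
  -8a + 4b - 2c + d = -7
  a + b + c + d = -4
  64a + 16b + 4c + d = 53
  216a + 36b + 6c + d = 201
Solving the system yields a = 1, b = 0, c = -2, d = -3.
So f(u) = u³ - 2u - 3.
Then f(-1) = -2.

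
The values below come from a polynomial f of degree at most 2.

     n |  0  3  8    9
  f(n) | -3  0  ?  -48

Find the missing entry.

-35

The 3 known points determine the degree-2 polynomial uniquely.
Write f(n) = an^2 + bn + c. Substituting each data point gives a linear system:
  c = -3
  9a + 3b + c = 0
  81a + 9b + c = -48
Solving the system yields a = -1, b = 4, c = -3.
So f(n) = -n^2 + 4n - 3.
Then f(8) = -35.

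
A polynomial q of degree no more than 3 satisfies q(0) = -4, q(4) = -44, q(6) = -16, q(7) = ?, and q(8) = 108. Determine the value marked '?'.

31

The 4 known points determine the degree-3 polynomial uniquely.
Write q(x) = ax^3 + bx^2 + cx + d. Substituting each data point gives a linear system:
  d = -4
  64a + 16b + 4c + d = -44
  216a + 36b + 6c + d = -16
  512a + 64b + 8c + d = 108
Solving the system yields a = 1, b = -6, c = -2, d = -4.
So q(x) = x^3 - 6x^2 - 2x - 4.
Then q(7) = 31.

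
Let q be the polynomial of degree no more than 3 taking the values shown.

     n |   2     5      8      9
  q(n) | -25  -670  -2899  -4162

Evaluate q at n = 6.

-1189

Write q(n) = an^3 + bn^2 + cn + d. Substituting each data point gives a linear system:
  8a + 4b + 2c + d = -25
  125a + 25b + 5c + d = -670
  512a + 64b + 8c + d = -2899
  729a + 81b + 9c + d = -4162
Solving the system yields a = -6, b = 2, c = 5, d = 5.
So q(n) = -6n^3 + 2n^2 + 5n + 5.
Then q(6) = -1189.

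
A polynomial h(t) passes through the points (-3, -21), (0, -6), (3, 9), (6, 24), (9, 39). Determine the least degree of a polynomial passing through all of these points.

1

Forward differences of the values at t = -3, 0, 3, 6, 9:
  h  : -21  -6  9  24  39
  Δ  : 15  15  15  15
  Δ^2: 0  0  0
  Δ^3: 0  0
  Δ^4: 0
The first differences are constant (15) and nonzero, while all higher differences vanish, so the minimal degree is 1.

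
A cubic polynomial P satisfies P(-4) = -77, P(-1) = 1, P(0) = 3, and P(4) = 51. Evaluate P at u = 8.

451

Write P(u) = au^3 + bu^2 + cu + d. Substituting each data point gives a linear system:
  -64a + 16b - 4c + d = -77
  -a + b - c + d = 1
  d = 3
  64a + 16b + 4c + d = 51
Solving the system yields a = 1, b = -1, c = 0, d = 3.
So P(u) = u³ - u² + 3.
Then P(8) = 451.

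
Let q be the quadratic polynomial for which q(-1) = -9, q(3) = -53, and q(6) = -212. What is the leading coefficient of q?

-6

Write q(t) = at^2 + bt + c. Substituting each data point gives a linear system:
  a - b + c = -9
  9a + 3b + c = -53
  36a + 6b + c = -212
Solving the system yields a = -6, b = 1, c = -2.
So q(t) = -6t^2 + t - 2.
The leading coefficient is -6.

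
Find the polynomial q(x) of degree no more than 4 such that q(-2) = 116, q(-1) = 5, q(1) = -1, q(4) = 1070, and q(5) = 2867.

q(x) = 6x^4 - 6x^3 - 6x^2 + 3x + 2

Write q(x) = ax^4 + bx^3 + cx^2 + dx + e. Substituting each data point gives a linear system:
  16a - 8b + 4c - 2d + e = 116
  a - b + c - d + e = 5
  a + b + c + d + e = -1
  256a + 64b + 16c + 4d + e = 1070
  625a + 125b + 25c + 5d + e = 2867
Solving the system yields a = 6, b = -6, c = -6, d = 3, e = 2.
So q(x) = 6x⁴ - 6x³ - 6x² + 3x + 2.
Check: q(1) = -1. ✓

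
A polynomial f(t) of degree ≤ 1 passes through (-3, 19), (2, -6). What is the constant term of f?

Write f(t) = at + b. Substituting each data point gives a linear system:
  -3a + b = 19
  2a + b = -6
Solving the system yields a = -5, b = 4.
So f(t) = -5t + 4.
The constant term is 4.

4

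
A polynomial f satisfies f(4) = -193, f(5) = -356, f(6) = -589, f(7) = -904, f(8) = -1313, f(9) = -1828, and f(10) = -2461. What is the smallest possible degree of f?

Forward differences of the values at u = 4, 5, 6, 7, 8, 9, 10:
  f  : -193  -356  -589  -904  -1313  -1828  -2461
  Δ  : -163  -233  -315  -409  -515  -633
  Δ^2: -70  -82  -94  -106  -118
  Δ^3: -12  -12  -12  -12
  Δ^4: 0  0  0
  Δ^5: 0  0
  Δ^6: 0
The third differences are constant (-12) and nonzero, while all higher differences vanish, so the minimal degree is 3.

3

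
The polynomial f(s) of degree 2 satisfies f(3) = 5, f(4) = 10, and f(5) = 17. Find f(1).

1

Forward differences of the values at s = 3, 4, 5:
  f  : 5  10  17
  Δ  : 5  7
  Δ^2: 2
The second differences are constant, confirming degree 2.
Interpolating (Newton forward form) and evaluating at s = 1 gives f(1) = 1.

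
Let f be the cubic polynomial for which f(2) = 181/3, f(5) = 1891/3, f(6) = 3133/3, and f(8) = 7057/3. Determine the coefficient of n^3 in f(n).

4

Write f(n) = an^3 + bn^2 + cn + d. Substituting each data point gives a linear system:
  8a + 4b + 2c + d = 181/3
  125a + 25b + 5c + d = 1891/3
  216a + 36b + 6c + d = 3133/3
  512a + 64b + 8c + d = 7057/3
Solving the system yields a = 4, b = 4, c = 6, d = 1/3.
So f(n) = 4n³ + 4n² + 6n + 1/3.
The leading coefficient is 4.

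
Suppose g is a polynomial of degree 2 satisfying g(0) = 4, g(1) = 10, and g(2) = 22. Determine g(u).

g(u) = 3u^2 + 3u + 4

Write g(u) = au^2 + bu + c. Substituting each data point gives a linear system:
  c = 4
  a + b + c = 10
  4a + 2b + c = 22
Solving the system yields a = 3, b = 3, c = 4.
So g(u) = 3u² + 3u + 4.
Check: g(2) = 22. ✓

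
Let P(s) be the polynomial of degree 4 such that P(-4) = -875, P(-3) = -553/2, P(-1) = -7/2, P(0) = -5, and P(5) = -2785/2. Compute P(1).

-5/2

Using the Lagrange interpolation formula with nodes -4, -3, -1, 0, 5:
  L_0(s) = (s + 3)(s + 1)s(s - 5) / 108
  L_1(s) = (s + 4)(s + 1)s(s - 5) / -48
  L_2(s) = (s + 4)(s + 3)s(s - 5) / 36
  L_3(s) = (s + 4)(s + 3)(s + 1)(s - 5) / -60
  L_4(s) = (s + 4)(s + 3)(s + 1)s / 2160
Then P(s) = -875·L_0(s) - 553/2·L_1(s) - 7/2·L_2(s) - 5·L_3(s) - 2785/2·L_4(s).
Expanding and collecting terms gives P(s) = -3s⁴ + 3s³ + 5s² - (5/2)s - 5.
Evaluating at s = 1: P(1) = -5/2.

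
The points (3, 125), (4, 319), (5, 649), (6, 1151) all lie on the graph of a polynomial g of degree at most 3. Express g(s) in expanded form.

g(s) = 6s^3 - 4s^2 - 1

Using the Lagrange interpolation formula with nodes 3, 4, 5, 6:
  L_0(s) = (s - 4)(s - 5)(s - 6) / -6
  L_1(s) = (s - 3)(s - 5)(s - 6) / 2
  L_2(s) = (s - 3)(s - 4)(s - 6) / -2
  L_3(s) = (s - 3)(s - 4)(s - 5) / 6
Then g(s) = 125·L_0(s) + 319·L_1(s) + 649·L_2(s) + 1151·L_3(s).
Expanding and collecting terms gives g(s) = 6s³ - 4s² - 1.
Check: g(3) = 125. ✓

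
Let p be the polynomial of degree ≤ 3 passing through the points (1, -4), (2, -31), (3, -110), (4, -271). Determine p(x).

p(x) = -5x^3 + 4x^2 - 4x + 1

Write p(x) = ax^3 + bx^2 + cx + d. Substituting each data point gives a linear system:
  a + b + c + d = -4
  8a + 4b + 2c + d = -31
  27a + 9b + 3c + d = -110
  64a + 16b + 4c + d = -271
Solving the system yields a = -5, b = 4, c = -4, d = 1.
So p(x) = -5x^3 + 4x^2 - 4x + 1.
Check: p(3) = -110. ✓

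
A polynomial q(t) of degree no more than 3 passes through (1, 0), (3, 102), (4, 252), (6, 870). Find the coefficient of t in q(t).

Write q(t) = at^3 + bt^2 + ct + d. Substituting each data point gives a linear system:
  a + b + c + d = 0
  27a + 9b + 3c + d = 102
  64a + 16b + 4c + d = 252
  216a + 36b + 6c + d = 870
Solving the system yields a = 4, b = 1, c = -5, d = 0.
So q(t) = 4t^3 + t^2 - 5t.
The coefficient of t is -5.

-5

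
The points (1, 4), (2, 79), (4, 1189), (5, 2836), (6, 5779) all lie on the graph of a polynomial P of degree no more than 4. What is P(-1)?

Write P(t) = at^4 + bt^3 + ct^2 + dt + e. Substituting each data point gives a linear system:
  a + b + c + d + e = 4
  16a + 8b + 4c + 2d + e = 79
  256a + 64b + 16c + 4d + e = 1189
  625a + 125b + 25c + 5d + e = 2836
  1296a + 216b + 36c + 6d + e = 5779
Solving the system yields a = 4, b = 3, c = -1, d = -3, e = 1.
So P(t) = 4t⁴ + 3t³ - t² - 3t + 1.
Then P(-1) = 4.

4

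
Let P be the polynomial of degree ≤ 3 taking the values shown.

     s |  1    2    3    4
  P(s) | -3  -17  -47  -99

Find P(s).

Write P(s) = as^3 + bs^2 + cs + d. Substituting each data point gives a linear system:
  a + b + c + d = -3
  8a + 4b + 2c + d = -17
  27a + 9b + 3c + d = -47
  64a + 16b + 4c + d = -99
Solving the system yields a = -1, b = -2, c = -1, d = 1.
So P(s) = -s³ - 2s² - s + 1.
Check: P(4) = -99. ✓

P(s) = -s^3 - 2s^2 - s + 1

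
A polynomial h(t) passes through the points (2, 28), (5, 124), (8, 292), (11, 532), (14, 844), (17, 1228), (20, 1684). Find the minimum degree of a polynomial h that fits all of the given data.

Forward differences of the values at t = 2, 5, 8, 11, 14, 17, 20:
  h  : 28  124  292  532  844  1228  1684
  Δ  : 96  168  240  312  384  456
  Δ^2: 72  72  72  72  72
  Δ^3: 0  0  0  0
  Δ^4: 0  0  0
  Δ^5: 0  0
  Δ^6: 0
The second differences are constant (72) and nonzero, while all higher differences vanish, so the minimal degree is 2.

2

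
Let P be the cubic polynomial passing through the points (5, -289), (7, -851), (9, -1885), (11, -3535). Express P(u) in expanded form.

Using the Lagrange interpolation formula with nodes 5, 7, 9, 11:
  L_0(u) = (u - 7)(u - 9)(u - 11) / -48
  L_1(u) = (u - 5)(u - 9)(u - 11) / 16
  L_2(u) = (u - 5)(u - 7)(u - 11) / -16
  L_3(u) = (u - 5)(u - 7)(u - 9) / 48
Then P(u) = -289·L_0(u) - 851·L_1(u) - 1885·L_2(u) - 3535·L_3(u).
Expanding and collecting terms gives P(u) = -3u^3 + 4u^2 - 2u - 4.
Check: P(9) = -1885. ✓

P(u) = -3u^3 + 4u^2 - 2u - 4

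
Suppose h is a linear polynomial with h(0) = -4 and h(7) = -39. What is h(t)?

h(t) = -5t - 4

Using the Lagrange interpolation formula with nodes 0, 7:
  L_0(t) = (t - 7) / -7
  L_1(t) = t / 7
Then h(t) = -4·L_0(t) - 39·L_1(t).
Expanding and collecting terms gives h(t) = -5t - 4.
Check: h(0) = -4. ✓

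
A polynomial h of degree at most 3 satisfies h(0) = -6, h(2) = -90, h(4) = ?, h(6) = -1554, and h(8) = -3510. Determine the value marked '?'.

The 4 known points determine the degree-3 polynomial uniquely.
Write h(s) = as^3 + bs^2 + cs + d. Substituting each data point gives a linear system:
  d = -6
  8a + 4b + 2c + d = -90
  216a + 36b + 6c + d = -1554
  512a + 64b + 8c + d = -3510
Solving the system yields a = -6, b = -6, c = -6, d = -6.
So h(s) = -6s³ - 6s² - 6s - 6.
Then h(4) = -510.

-510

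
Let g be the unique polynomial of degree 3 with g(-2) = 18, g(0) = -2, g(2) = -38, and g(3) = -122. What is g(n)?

g(n) = -4n^3 - 2n^2 + 2n - 2

Write g(n) = an^3 + bn^2 + cn + d. Substituting each data point gives a linear system:
  -8a + 4b - 2c + d = 18
  d = -2
  8a + 4b + 2c + d = -38
  27a + 9b + 3c + d = -122
Solving the system yields a = -4, b = -2, c = 2, d = -2.
So g(n) = -4n^3 - 2n^2 + 2n - 2.
Check: g(3) = -122. ✓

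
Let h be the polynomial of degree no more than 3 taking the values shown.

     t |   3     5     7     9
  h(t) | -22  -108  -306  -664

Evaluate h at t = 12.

Using the Lagrange interpolation formula with nodes 3, 5, 7, 9:
  L_0(t) = (t - 5)(t - 7)(t - 9) / -48
  L_1(t) = (t - 3)(t - 7)(t - 9) / 16
  L_2(t) = (t - 3)(t - 5)(t - 9) / -16
  L_3(t) = (t - 3)(t - 5)(t - 7) / 48
Then h(t) = -22·L_0(t) - 108·L_1(t) - 306·L_2(t) - 664·L_3(t).
Expanding and collecting terms gives h(t) = -t^3 + t^2 - 2t + 2.
Evaluating at t = 12: h(12) = -1606.

-1606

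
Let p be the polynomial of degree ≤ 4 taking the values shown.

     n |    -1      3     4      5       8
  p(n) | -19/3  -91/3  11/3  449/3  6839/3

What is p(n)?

p(n) = n^4 - 3n^3 - 5n^2 + 5n - 1/3

Write p(n) = an^4 + bn^3 + cn^2 + dn + e. Substituting each data point gives a linear system:
  a - b + c - d + e = -19/3
  81a + 27b + 9c + 3d + e = -91/3
  256a + 64b + 16c + 4d + e = 11/3
  625a + 125b + 25c + 5d + e = 449/3
  4096a + 512b + 64c + 8d + e = 6839/3
Solving the system yields a = 1, b = -3, c = -5, d = 5, e = -1/3.
So p(n) = n⁴ - 3n³ - 5n² + 5n - 1/3.
Check: p(3) = -91/3. ✓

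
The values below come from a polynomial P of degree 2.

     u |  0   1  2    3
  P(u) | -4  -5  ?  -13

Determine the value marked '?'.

The 3 known points determine the degree-2 polynomial uniquely.
Write P(u) = au^2 + bu + c. Substituting each data point gives a linear system:
  c = -4
  a + b + c = -5
  9a + 3b + c = -13
Solving the system yields a = -1, b = 0, c = -4.
So P(u) = -u² - 4.
Then P(2) = -8.

-8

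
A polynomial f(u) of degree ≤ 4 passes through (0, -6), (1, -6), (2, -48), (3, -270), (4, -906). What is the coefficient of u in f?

-1

Write f(u) = au^4 + bu^3 + cu^2 + du + e. Substituting each data point gives a linear system:
  e = -6
  a + b + c + d + e = -6
  16a + 8b + 4c + 2d + e = -48
  81a + 27b + 9c + 3d + e = -270
  256a + 64b + 16c + 4d + e = -906
Solving the system yields a = -4, b = 1, c = 4, d = -1, e = -6.
So f(u) = -4u^4 + u^3 + 4u^2 - u - 6.
The coefficient of u is -1.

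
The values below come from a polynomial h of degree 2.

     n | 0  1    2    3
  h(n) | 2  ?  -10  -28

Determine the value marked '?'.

On equispaced nodes a degree-2 polynomial has vanishing third forward difference, so
  - h(0) + 3·h(1) - 3·h(2) + h(3) = 0.
Substituting the known values and solving for h(1):
  3·h(1) = 0
  h(1) = 0.

0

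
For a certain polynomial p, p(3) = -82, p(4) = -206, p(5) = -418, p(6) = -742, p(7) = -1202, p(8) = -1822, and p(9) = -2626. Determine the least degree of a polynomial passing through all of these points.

3

Forward differences of the values at n = 3, 4, 5, 6, 7, 8, 9:
  p  : -82  -206  -418  -742  -1202  -1822  -2626
  Δ  : -124  -212  -324  -460  -620  -804
  Δ^2: -88  -112  -136  -160  -184
  Δ^3: -24  -24  -24  -24
  Δ^4: 0  0  0
  Δ^5: 0  0
  Δ^6: 0
The third differences are constant (-24) and nonzero, while all higher differences vanish, so the minimal degree is 3.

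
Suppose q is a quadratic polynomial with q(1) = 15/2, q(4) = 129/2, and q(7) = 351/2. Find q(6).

Write q(t) = at^2 + bt + c. Substituting each data point gives a linear system:
  a + b + c = 15/2
  16a + 4b + c = 129/2
  49a + 7b + c = 351/2
Solving the system yields a = 3, b = 4, c = 1/2.
So q(t) = 3t^2 + 4t + 1/2.
Then q(6) = 265/2.

265/2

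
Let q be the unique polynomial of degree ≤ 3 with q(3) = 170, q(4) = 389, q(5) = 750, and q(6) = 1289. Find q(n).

Write q(n) = an^3 + bn^2 + cn + d. Substituting each data point gives a linear system:
  27a + 9b + 3c + d = 170
  64a + 16b + 4c + d = 389
  125a + 25b + 5c + d = 750
  216a + 36b + 6c + d = 1289
Solving the system yields a = 6, b = -1, c = 4, d = 5.
So q(n) = 6n^3 - n^2 + 4n + 5.
Check: q(6) = 1289. ✓

q(n) = 6n^3 - n^2 + 4n + 5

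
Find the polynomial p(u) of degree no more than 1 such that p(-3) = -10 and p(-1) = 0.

Using the Lagrange interpolation formula with nodes -3, -1:
  L_0(u) = (u + 1) / -2
  L_1(u) = (u + 3) / 2
Then p(u) = -10·L_0(u) + 0·L_1(u).
Expanding and collecting terms gives p(u) = 5u + 5.
Check: p(-3) = -10. ✓

p(u) = 5u + 5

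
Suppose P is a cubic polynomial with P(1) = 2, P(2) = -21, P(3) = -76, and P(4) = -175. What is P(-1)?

0

Write P(n) = an^3 + bn^2 + cn + d. Substituting each data point gives a linear system:
  a + b + c + d = 2
  8a + 4b + 2c + d = -21
  27a + 9b + 3c + d = -76
  64a + 16b + 4c + d = -175
Solving the system yields a = -2, b = -4, c = 3, d = 5.
So P(n) = -2n^3 - 4n^2 + 3n + 5.
Then P(-1) = 0.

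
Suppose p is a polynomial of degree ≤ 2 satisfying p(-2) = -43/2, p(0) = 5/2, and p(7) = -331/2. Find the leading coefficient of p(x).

-4

Write p(x) = ax^2 + bx + c. Substituting each data point gives a linear system:
  4a - 2b + c = -43/2
  c = 5/2
  49a + 7b + c = -331/2
Solving the system yields a = -4, b = 4, c = 5/2.
So p(x) = -4x² + 4x + 5/2.
The leading coefficient is -4.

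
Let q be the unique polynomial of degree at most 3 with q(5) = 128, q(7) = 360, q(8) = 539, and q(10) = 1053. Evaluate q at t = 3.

24

Using the Lagrange interpolation formula with nodes 5, 7, 8, 10:
  L_0(t) = (t - 7)(t - 8)(t - 10) / -30
  L_1(t) = (t - 5)(t - 8)(t - 10) / 6
  L_2(t) = (t - 5)(t - 7)(t - 10) / -6
  L_3(t) = (t - 5)(t - 7)(t - 8) / 30
Then q(t) = 128·L_0(t) + 360·L_1(t) + 539·L_2(t) + 1053·L_3(t).
Expanding and collecting terms gives q(t) = t³ + t² - 5t + 3.
Evaluating at t = 3: q(3) = 24.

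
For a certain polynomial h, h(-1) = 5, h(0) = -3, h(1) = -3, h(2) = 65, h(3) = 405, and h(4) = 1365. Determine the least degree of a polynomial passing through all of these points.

4

Forward differences of the values at u = -1, 0, 1, 2, 3, 4:
  h  : 5  -3  -3  65  405  1365
  Δ  : -8  0  68  340  960
  Δ^2: 8  68  272  620
  Δ^3: 60  204  348
  Δ^4: 144  144
  Δ^5: 0
The fourth differences are constant (144) and nonzero, while all higher differences vanish, so the minimal degree is 4.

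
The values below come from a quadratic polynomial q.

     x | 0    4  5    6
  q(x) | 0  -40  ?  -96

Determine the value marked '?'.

The 3 known points determine the degree-2 polynomial uniquely.
Write q(x) = ax^2 + bx + c. Substituting each data point gives a linear system:
  c = 0
  16a + 4b + c = -40
  36a + 6b + c = -96
Solving the system yields a = -3, b = 2, c = 0.
So q(x) = -3x^2 + 2x.
Then q(5) = -65.

-65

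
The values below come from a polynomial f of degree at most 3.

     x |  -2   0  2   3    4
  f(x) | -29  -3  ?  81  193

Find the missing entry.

23

The 4 known points determine the degree-3 polynomial uniquely.
Write f(x) = ax^3 + bx^2 + cx + d. Substituting each data point gives a linear system:
  -8a + 4b - 2c + d = -29
  d = -3
  27a + 9b + 3c + d = 81
  64a + 16b + 4c + d = 193
Solving the system yields a = 3, b = 0, c = 1, d = -3.
So f(x) = 3x^3 + x - 3.
Then f(2) = 23.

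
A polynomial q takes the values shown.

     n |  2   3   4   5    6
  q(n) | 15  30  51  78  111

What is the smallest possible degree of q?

2

Forward differences of the values at n = 2, 3, 4, 5, 6:
  q  : 15  30  51  78  111
  Δ  : 15  21  27  33
  Δ^2: 6  6  6
  Δ^3: 0  0
  Δ^4: 0
The second differences are constant (6) and nonzero, while all higher differences vanish, so the minimal degree is 2.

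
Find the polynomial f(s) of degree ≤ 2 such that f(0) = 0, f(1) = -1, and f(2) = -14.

f(s) = -6s^2 + 5s

Using the Lagrange interpolation formula with nodes 0, 1, 2:
  L_0(s) = (s - 1)(s - 2) / 2
  L_1(s) = s(s - 2) / -1
  L_2(s) = s(s - 1) / 2
Then f(s) = 0·L_0(s) - 1·L_1(s) - 14·L_2(s).
Expanding and collecting terms gives f(s) = -6s^2 + 5s.
Check: f(2) = -14. ✓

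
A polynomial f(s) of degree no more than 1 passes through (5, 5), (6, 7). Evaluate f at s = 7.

Write f(s) = as + b. Substituting each data point gives a linear system:
  5a + b = 5
  6a + b = 7
Solving the system yields a = 2, b = -5.
So f(s) = 2s - 5.
Then f(7) = 9.

9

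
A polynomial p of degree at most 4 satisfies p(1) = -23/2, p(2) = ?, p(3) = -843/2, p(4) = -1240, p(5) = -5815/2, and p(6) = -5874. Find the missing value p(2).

The 5 known points determine the degree-4 polynomial uniquely.
Write p(t) = at^4 + bt^3 + ct^2 + dt + e. Substituting each data point gives a linear system:
  a + b + c + d + e = -23/2
  81a + 27b + 9c + 3d + e = -843/2
  256a + 64b + 16c + 4d + e = -1240
  625a + 125b + 25c + 5d + e = -5815/2
  1296a + 216b + 36c + 6d + e = -5874
Solving the system yields a = -4, b = -3, c = -1/2, d = -4, e = 0.
So p(t) = -4t⁴ - 3t³ - (1/2)t² - 4t.
Then p(2) = -98.

-98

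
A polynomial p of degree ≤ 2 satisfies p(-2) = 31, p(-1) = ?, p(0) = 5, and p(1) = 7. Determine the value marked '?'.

13

The 3 known points determine the degree-2 polynomial uniquely.
Write p(n) = an^2 + bn + c. Substituting each data point gives a linear system:
  4a - 2b + c = 31
  c = 5
  a + b + c = 7
Solving the system yields a = 5, b = -3, c = 5.
So p(n) = 5n^2 - 3n + 5.
Then p(-1) = 13.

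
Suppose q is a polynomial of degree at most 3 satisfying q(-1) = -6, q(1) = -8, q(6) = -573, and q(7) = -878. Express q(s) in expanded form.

Write q(s) = as^3 + bs^2 + cs + d. Substituting each data point gives a linear system:
  -a + b - c + d = -6
  a + b + c + d = -8
  216a + 36b + 6c + d = -573
  343a + 49b + 7c + d = -878
Solving the system yields a = -2, b = -4, c = 1, d = -3.
So q(s) = -2s^3 - 4s^2 + s - 3.
Check: q(7) = -878. ✓

q(s) = -2s^3 - 4s^2 + s - 3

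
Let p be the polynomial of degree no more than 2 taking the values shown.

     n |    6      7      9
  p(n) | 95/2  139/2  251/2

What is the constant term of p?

-1/2

Write p(n) = an^2 + bn + c. Substituting each data point gives a linear system:
  36a + 6b + c = 95/2
  49a + 7b + c = 139/2
  81a + 9b + c = 251/2
Solving the system yields a = 2, b = -4, c = -1/2.
So p(n) = 2n^2 - 4n - 1/2.
The constant term is -1/2.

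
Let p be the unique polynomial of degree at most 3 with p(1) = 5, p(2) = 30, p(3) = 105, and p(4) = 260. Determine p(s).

Write p(s) = as^3 + bs^2 + cs + d. Substituting each data point gives a linear system:
  a + b + c + d = 5
  8a + 4b + 2c + d = 30
  27a + 9b + 3c + d = 105
  64a + 16b + 4c + d = 260
Solving the system yields a = 5, b = -5, c = 5, d = 0.
So p(s) = 5s³ - 5s² + 5s.
Check: p(1) = 5. ✓

p(s) = 5s^3 - 5s^2 + 5s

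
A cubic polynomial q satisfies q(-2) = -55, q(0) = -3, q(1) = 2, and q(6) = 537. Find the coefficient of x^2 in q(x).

Write q(x) = ax^3 + bx^2 + cx + d. Substituting each data point gives a linear system:
  -8a + 4b - 2c + d = -55
  d = -3
  a + b + c + d = 2
  216a + 36b + 6c + d = 537
Solving the system yields a = 3, b = -4, c = 6, d = -3.
So q(x) = 3x^3 - 4x^2 + 6x - 3.
The coefficient of x^2 is -4.

-4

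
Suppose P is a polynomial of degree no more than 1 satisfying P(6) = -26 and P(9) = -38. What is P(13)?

Write P(x) = ax + b. Substituting each data point gives a linear system:
  6a + b = -26
  9a + b = -38
Solving the system yields a = -4, b = -2.
So P(x) = -4x - 2.
Then P(13) = -54.

-54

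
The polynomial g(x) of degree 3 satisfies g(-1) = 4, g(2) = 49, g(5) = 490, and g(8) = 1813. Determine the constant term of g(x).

Write g(x) = ax^3 + bx^2 + cx + d. Substituting each data point gives a linear system:
  -a + b - c + d = 4
  8a + 4b + 2c + d = 49
  125a + 25b + 5c + d = 490
  512a + 64b + 8c + d = 1813
Solving the system yields a = 3, b = 4, c = 2, d = 5.
So g(x) = 3x³ + 4x² + 2x + 5.
The constant term is 5.

5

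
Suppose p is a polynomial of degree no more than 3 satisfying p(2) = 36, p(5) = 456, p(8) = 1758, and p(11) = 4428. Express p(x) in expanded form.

p(x) = 3x^3 + 4x^2 - 5x + 6

Using the Lagrange interpolation formula with nodes 2, 5, 8, 11:
  L_0(x) = (x - 5)(x - 8)(x - 11) / -162
  L_1(x) = (x - 2)(x - 8)(x - 11) / 54
  L_2(x) = (x - 2)(x - 5)(x - 11) / -54
  L_3(x) = (x - 2)(x - 5)(x - 8) / 162
Then p(x) = 36·L_0(x) + 456·L_1(x) + 1758·L_2(x) + 4428·L_3(x).
Expanding and collecting terms gives p(x) = 3x³ + 4x² - 5x + 6.
Check: p(8) = 1758. ✓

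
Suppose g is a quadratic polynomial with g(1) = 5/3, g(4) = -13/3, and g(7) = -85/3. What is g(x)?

g(x) = -x^2 + 3x - 1/3

Write g(x) = ax^2 + bx + c. Substituting each data point gives a linear system:
  a + b + c = 5/3
  16a + 4b + c = -13/3
  49a + 7b + c = -85/3
Solving the system yields a = -1, b = 3, c = -1/3.
So g(x) = -x^2 + 3x - 1/3.
Check: g(4) = -13/3. ✓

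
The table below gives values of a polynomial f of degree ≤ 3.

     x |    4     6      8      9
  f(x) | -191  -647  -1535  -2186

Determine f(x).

Write f(x) = ax^3 + bx^2 + cx + d. Substituting each data point gives a linear system:
  64a + 16b + 4c + d = -191
  216a + 36b + 6c + d = -647
  512a + 64b + 8c + d = -1535
  729a + 81b + 9c + d = -2186
Solving the system yields a = -3, b = 0, c = 0, d = 1.
So f(x) = -3x³ + 1.
Check: f(9) = -2186. ✓

f(x) = -3x^3 + 1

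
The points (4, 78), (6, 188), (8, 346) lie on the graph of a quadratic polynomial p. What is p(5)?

Forward differences of the values at t = 4, 6, 8:
  p  : 78  188  346
  Δ  : 110  158
  Δ^2: 48
The second differences are constant, confirming degree 2.
Interpolating (Newton forward form) and evaluating at t = 5 gives p(5) = 127.

127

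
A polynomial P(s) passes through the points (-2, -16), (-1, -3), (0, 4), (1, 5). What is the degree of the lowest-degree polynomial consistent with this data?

2

Forward differences of the values at s = -2, -1, 0, 1:
  P  : -16  -3  4  5
  Δ  : 13  7  1
  Δ^2: -6  -6
  Δ^3: 0
The second differences are constant (-6) and nonzero, while all higher differences vanish, so the minimal degree is 2.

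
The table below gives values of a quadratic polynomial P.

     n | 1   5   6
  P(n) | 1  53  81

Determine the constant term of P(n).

3

Write P(n) = an^2 + bn + c. Substituting each data point gives a linear system:
  a + b + c = 1
  25a + 5b + c = 53
  36a + 6b + c = 81
Solving the system yields a = 3, b = -5, c = 3.
So P(n) = 3n² - 5n + 3.
The constant term is 3.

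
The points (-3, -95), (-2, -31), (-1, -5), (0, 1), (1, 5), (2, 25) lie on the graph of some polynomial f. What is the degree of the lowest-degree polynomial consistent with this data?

Forward differences of the values at n = -3, -2, -1, 0, 1, 2:
  f  : -95  -31  -5  1  5  25
  Δ  : 64  26  6  4  20
  Δ^2: -38  -20  -2  16
  Δ^3: 18  18  18
  Δ^4: 0  0
  Δ^5: 0
The third differences are constant (18) and nonzero, while all higher differences vanish, so the minimal degree is 3.

3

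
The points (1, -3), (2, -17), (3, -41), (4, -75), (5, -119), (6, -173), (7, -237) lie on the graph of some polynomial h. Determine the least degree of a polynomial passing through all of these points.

2

Forward differences of the values at n = 1, 2, 3, 4, 5, 6, 7:
  h  : -3  -17  -41  -75  -119  -173  -237
  Δ  : -14  -24  -34  -44  -54  -64
  Δ^2: -10  -10  -10  -10  -10
  Δ^3: 0  0  0  0
  Δ^4: 0  0  0
  Δ^5: 0  0
  Δ^6: 0
The second differences are constant (-10) and nonzero, while all higher differences vanish, so the minimal degree is 2.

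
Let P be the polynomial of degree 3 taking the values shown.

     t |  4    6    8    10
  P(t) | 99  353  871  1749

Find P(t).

P(t) = 2t^3 - 3t^2 + 5t - 1

Write P(t) = at^3 + bt^2 + ct + d. Substituting each data point gives a linear system:
  64a + 16b + 4c + d = 99
  216a + 36b + 6c + d = 353
  512a + 64b + 8c + d = 871
  1000a + 100b + 10c + d = 1749
Solving the system yields a = 2, b = -3, c = 5, d = -1.
So P(t) = 2t^3 - 3t^2 + 5t - 1.
Check: P(8) = 871. ✓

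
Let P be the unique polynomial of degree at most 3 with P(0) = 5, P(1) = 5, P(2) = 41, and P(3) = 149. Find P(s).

P(s) = 6s^3 - 6s + 5

Write P(s) = as^3 + bs^2 + cs + d. Substituting each data point gives a linear system:
  d = 5
  a + b + c + d = 5
  8a + 4b + 2c + d = 41
  27a + 9b + 3c + d = 149
Solving the system yields a = 6, b = 0, c = -6, d = 5.
So P(s) = 6s^3 - 6s + 5.
Check: P(2) = 41. ✓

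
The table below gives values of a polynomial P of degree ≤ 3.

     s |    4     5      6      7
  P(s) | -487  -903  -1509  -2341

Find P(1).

-19

Forward differences of the values at s = 4, 5, 6, 7:
  P  : -487  -903  -1509  -2341
  Δ  : -416  -606  -832
  Δ^2: -190  -226
  Δ^3: -36
The third differences are constant, confirming degree 3.
Interpolating (Newton forward form) and evaluating at s = 1 gives P(1) = -19.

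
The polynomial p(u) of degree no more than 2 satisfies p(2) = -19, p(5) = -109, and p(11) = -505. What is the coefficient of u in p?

-2

Write p(u) = au^2 + bu + c. Substituting each data point gives a linear system:
  4a + 2b + c = -19
  25a + 5b + c = -109
  121a + 11b + c = -505
Solving the system yields a = -4, b = -2, c = 1.
So p(u) = -4u² - 2u + 1.
The coefficient of u is -2.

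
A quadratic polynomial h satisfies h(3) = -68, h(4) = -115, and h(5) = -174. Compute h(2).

-33

Write h(u) = au^2 + bu + c. Substituting each data point gives a linear system:
  9a + 3b + c = -68
  16a + 4b + c = -115
  25a + 5b + c = -174
Solving the system yields a = -6, b = -5, c = 1.
So h(u) = -6u^2 - 5u + 1.
Then h(2) = -33.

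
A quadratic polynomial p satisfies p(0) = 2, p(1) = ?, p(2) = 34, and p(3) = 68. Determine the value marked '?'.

On equispaced nodes a degree-2 polynomial has vanishing third forward difference, so
  - p(0) + 3·p(1) - 3·p(2) + p(3) = 0.
Substituting the known values and solving for p(1):
  3·p(1) = 36
  p(1) = 12.

12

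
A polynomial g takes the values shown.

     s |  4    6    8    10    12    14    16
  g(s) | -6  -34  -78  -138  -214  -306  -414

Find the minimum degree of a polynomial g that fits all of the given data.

Forward differences of the values at s = 4, 6, 8, 10, 12, 14, 16:
  g  : -6  -34  -78  -138  -214  -306  -414
  Δ  : -28  -44  -60  -76  -92  -108
  Δ^2: -16  -16  -16  -16  -16
  Δ^3: 0  0  0  0
  Δ^4: 0  0  0
  Δ^5: 0  0
  Δ^6: 0
The second differences are constant (-16) and nonzero, while all higher differences vanish, so the minimal degree is 2.

2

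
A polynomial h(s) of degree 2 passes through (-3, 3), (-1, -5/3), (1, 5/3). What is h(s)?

h(s) = s^2 + (5/3)s - 1

Using the Lagrange interpolation formula with nodes -3, -1, 1:
  L_0(s) = (s + 1)(s - 1) / 8
  L_1(s) = (s + 3)(s - 1) / -4
  L_2(s) = (s + 3)(s + 1) / 8
Then h(s) = 3·L_0(s) - 5/3·L_1(s) + 5/3·L_2(s).
Expanding and collecting terms gives h(s) = s^2 + (5/3)s - 1.
Check: h(-1) = -5/3. ✓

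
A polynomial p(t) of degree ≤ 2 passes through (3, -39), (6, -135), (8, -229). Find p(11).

-415

Using the Lagrange interpolation formula with nodes 3, 6, 8:
  L_0(t) = (t - 6)(t - 8) / 15
  L_1(t) = (t - 3)(t - 8) / -6
  L_2(t) = (t - 3)(t - 6) / 10
Then p(t) = -39·L_0(t) - 135·L_1(t) - 229·L_2(t).
Expanding and collecting terms gives p(t) = -3t^2 - 5t + 3.
Evaluating at t = 11: p(11) = -415.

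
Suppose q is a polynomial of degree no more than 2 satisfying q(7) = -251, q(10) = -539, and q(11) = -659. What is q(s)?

q(s) = -6s^2 + 6s + 1

Write q(s) = as^2 + bs + c. Substituting each data point gives a linear system:
  49a + 7b + c = -251
  100a + 10b + c = -539
  121a + 11b + c = -659
Solving the system yields a = -6, b = 6, c = 1.
So q(s) = -6s^2 + 6s + 1.
Check: q(10) = -539. ✓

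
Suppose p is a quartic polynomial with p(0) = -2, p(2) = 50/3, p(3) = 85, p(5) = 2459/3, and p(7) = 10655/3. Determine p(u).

Write p(u) = au^4 + bu^3 + cu^2 + du + e. Substituting each data point gives a linear system:
  e = -2
  16a + 8b + 4c + 2d + e = 50/3
  81a + 27b + 9c + 3d + e = 85
  625a + 125b + 25c + 5d + e = 2459/3
  2401a + 343b + 49c + 7d + e = 10655/3
Solving the system yields a = 2, b = -4, c = 5/3, d = 6, e = -2.
So p(u) = 2u⁴ - 4u³ + (5/3)u² + 6u - 2.
Check: p(3) = 85. ✓

p(u) = 2u^4 - 4u^3 + (5/3)u^2 + 6u - 2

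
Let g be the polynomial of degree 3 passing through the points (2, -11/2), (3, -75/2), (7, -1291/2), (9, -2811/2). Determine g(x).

Using the Lagrange interpolation formula with nodes 2, 3, 7, 9:
  L_0(x) = (x - 3)(x - 7)(x - 9) / -35
  L_1(x) = (x - 2)(x - 7)(x - 9) / 24
  L_2(x) = (x - 2)(x - 3)(x - 9) / -40
  L_3(x) = (x - 2)(x - 3)(x - 7) / 84
Then g(x) = -11/2·L_0(x) - 75/2·L_1(x) - 1291/2·L_2(x) - 2811/2·L_3(x).
Expanding and collecting terms gives g(x) = -2x^3 + 6x - 3/2.
Check: g(2) = -11/2. ✓

g(x) = -2x^3 + 6x - 3/2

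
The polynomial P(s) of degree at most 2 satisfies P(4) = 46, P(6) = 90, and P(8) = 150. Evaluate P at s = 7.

118

Forward differences of the values at s = 4, 6, 8:
  P  : 46  90  150
  Δ  : 44  60
  Δ^2: 16
The second differences are constant, confirming degree 2.
Interpolating (Newton forward form) and evaluating at s = 7 gives P(7) = 118.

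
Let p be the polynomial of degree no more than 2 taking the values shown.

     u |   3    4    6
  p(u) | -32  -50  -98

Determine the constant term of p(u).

-2

Write p(u) = au^2 + bu + c. Substituting each data point gives a linear system:
  9a + 3b + c = -32
  16a + 4b + c = -50
  36a + 6b + c = -98
Solving the system yields a = -2, b = -4, c = -2.
So p(u) = -2u² - 4u - 2.
The constant term is -2.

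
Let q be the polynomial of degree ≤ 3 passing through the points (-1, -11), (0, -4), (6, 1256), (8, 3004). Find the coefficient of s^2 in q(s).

Write q(s) = as^3 + bs^2 + cs + d. Substituting each data point gives a linear system:
  -a + b - c + d = -11
  d = -4
  216a + 36b + 6c + d = 1256
  512a + 64b + 8c + d = 3004
Solving the system yields a = 6, b = -1, c = 0, d = -4.
So q(s) = 6s^3 - s^2 - 4.
The coefficient of s^2 is -1.

-1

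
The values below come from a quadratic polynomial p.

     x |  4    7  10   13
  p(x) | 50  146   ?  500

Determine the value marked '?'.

296

On equispaced nodes a degree-2 polynomial has vanishing third forward difference, so
  - p(4) + 3·p(7) - 3·p(10) + p(13) = 0.
Substituting the known values and solving for p(10):
  -3·p(10) = -888
  p(10) = 296.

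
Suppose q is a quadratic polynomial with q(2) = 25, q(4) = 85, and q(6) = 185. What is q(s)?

q(s) = 5s^2 + 5

Using the Lagrange interpolation formula with nodes 2, 4, 6:
  L_0(s) = (s - 4)(s - 6) / 8
  L_1(s) = (s - 2)(s - 6) / -4
  L_2(s) = (s - 2)(s - 4) / 8
Then q(s) = 25·L_0(s) + 85·L_1(s) + 185·L_2(s).
Expanding and collecting terms gives q(s) = 5s^2 + 5.
Check: q(4) = 85. ✓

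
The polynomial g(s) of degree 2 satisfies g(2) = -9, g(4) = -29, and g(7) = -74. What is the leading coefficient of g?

-1

Write g(s) = as^2 + bs + c. Substituting each data point gives a linear system:
  4a + 2b + c = -9
  16a + 4b + c = -29
  49a + 7b + c = -74
Solving the system yields a = -1, b = -4, c = 3.
So g(s) = -s^2 - 4s + 3.
The leading coefficient is -1.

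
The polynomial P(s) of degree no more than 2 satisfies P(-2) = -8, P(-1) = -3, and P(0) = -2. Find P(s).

P(s) = -2s^2 - s - 2

Write P(s) = as^2 + bs + c. Substituting each data point gives a linear system:
  4a - 2b + c = -8
  a - b + c = -3
  c = -2
Solving the system yields a = -2, b = -1, c = -2.
So P(s) = -2s² - s - 2.
Check: P(-2) = -8. ✓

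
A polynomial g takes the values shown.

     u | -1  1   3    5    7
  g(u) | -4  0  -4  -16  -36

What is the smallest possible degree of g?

2

Forward differences of the values at u = -1, 1, 3, 5, 7:
  g  : -4  0  -4  -16  -36
  Δ  : 4  -4  -12  -20
  Δ^2: -8  -8  -8
  Δ^3: 0  0
  Δ^4: 0
The second differences are constant (-8) and nonzero, while all higher differences vanish, so the minimal degree is 2.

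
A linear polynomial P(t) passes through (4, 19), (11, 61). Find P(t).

Write P(t) = at + b. Substituting each data point gives a linear system:
  4a + b = 19
  11a + b = 61
Solving the system yields a = 6, b = -5.
So P(t) = 6t - 5.
Check: P(11) = 61. ✓

P(t) = 6t - 5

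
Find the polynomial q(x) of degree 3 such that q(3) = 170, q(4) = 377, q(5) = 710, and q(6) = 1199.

q(x) = 5x^3 + 3x^2 + x + 5

Using the Lagrange interpolation formula with nodes 3, 4, 5, 6:
  L_0(x) = (x - 4)(x - 5)(x - 6) / -6
  L_1(x) = (x - 3)(x - 5)(x - 6) / 2
  L_2(x) = (x - 3)(x - 4)(x - 6) / -2
  L_3(x) = (x - 3)(x - 4)(x - 5) / 6
Then q(x) = 170·L_0(x) + 377·L_1(x) + 710·L_2(x) + 1199·L_3(x).
Expanding and collecting terms gives q(x) = 5x^3 + 3x^2 + x + 5.
Check: q(3) = 170. ✓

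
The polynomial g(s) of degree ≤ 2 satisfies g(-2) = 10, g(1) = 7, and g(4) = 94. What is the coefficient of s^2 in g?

5

Write g(s) = as^2 + bs + c. Substituting each data point gives a linear system:
  4a - 2b + c = 10
  a + b + c = 7
  16a + 4b + c = 94
Solving the system yields a = 5, b = 4, c = -2.
So g(s) = 5s^2 + 4s - 2.
The leading coefficient is 5.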